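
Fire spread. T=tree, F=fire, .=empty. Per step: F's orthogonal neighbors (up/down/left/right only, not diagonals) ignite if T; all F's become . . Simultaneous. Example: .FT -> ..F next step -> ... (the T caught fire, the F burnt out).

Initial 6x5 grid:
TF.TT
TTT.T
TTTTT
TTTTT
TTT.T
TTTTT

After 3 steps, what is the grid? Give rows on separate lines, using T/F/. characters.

Step 1: 2 trees catch fire, 1 burn out
  F..TT
  TFT.T
  TTTTT
  TTTTT
  TTT.T
  TTTTT
Step 2: 3 trees catch fire, 2 burn out
  ...TT
  F.F.T
  TFTTT
  TTTTT
  TTT.T
  TTTTT
Step 3: 3 trees catch fire, 3 burn out
  ...TT
  ....T
  F.FTT
  TFTTT
  TTT.T
  TTTTT

...TT
....T
F.FTT
TFTTT
TTT.T
TTTTT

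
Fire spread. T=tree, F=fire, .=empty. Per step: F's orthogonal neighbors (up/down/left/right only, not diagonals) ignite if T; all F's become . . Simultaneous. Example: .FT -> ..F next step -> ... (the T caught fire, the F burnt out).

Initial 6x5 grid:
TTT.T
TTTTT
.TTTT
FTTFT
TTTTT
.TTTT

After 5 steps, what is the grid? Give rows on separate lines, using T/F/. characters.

Step 1: 6 trees catch fire, 2 burn out
  TTT.T
  TTTTT
  .TTFT
  .FF.F
  FTTFT
  .TTTT
Step 2: 8 trees catch fire, 6 burn out
  TTT.T
  TTTFT
  .FF.F
  .....
  .FF.F
  .TTFT
Step 3: 6 trees catch fire, 8 burn out
  TTT.T
  TFF.F
  .....
  .....
  .....
  .FF.F
Step 4: 4 trees catch fire, 6 burn out
  TFF.F
  F....
  .....
  .....
  .....
  .....
Step 5: 1 trees catch fire, 4 burn out
  F....
  .....
  .....
  .....
  .....
  .....

F....
.....
.....
.....
.....
.....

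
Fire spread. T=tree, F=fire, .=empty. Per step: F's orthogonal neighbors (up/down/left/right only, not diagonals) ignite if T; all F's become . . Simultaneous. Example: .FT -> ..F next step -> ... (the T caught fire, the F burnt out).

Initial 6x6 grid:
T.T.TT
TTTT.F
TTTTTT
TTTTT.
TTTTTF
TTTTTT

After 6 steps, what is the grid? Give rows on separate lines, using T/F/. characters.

Step 1: 4 trees catch fire, 2 burn out
  T.T.TF
  TTTT..
  TTTTTF
  TTTTT.
  TTTTF.
  TTTTTF
Step 2: 5 trees catch fire, 4 burn out
  T.T.F.
  TTTT..
  TTTTF.
  TTTTF.
  TTTF..
  TTTTF.
Step 3: 4 trees catch fire, 5 burn out
  T.T...
  TTTT..
  TTTF..
  TTTF..
  TTF...
  TTTF..
Step 4: 5 trees catch fire, 4 burn out
  T.T...
  TTTF..
  TTF...
  TTF...
  TF....
  TTF...
Step 5: 5 trees catch fire, 5 burn out
  T.T...
  TTF...
  TF....
  TF....
  F.....
  TF....
Step 6: 5 trees catch fire, 5 burn out
  T.F...
  TF....
  F.....
  F.....
  ......
  F.....

T.F...
TF....
F.....
F.....
......
F.....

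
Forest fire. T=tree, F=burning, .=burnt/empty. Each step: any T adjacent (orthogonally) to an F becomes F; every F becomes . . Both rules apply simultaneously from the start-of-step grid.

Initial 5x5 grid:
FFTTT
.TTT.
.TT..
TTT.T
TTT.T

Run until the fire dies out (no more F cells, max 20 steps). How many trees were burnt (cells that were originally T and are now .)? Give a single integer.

Answer: 14

Derivation:
Step 1: +2 fires, +2 burnt (F count now 2)
Step 2: +3 fires, +2 burnt (F count now 3)
Step 3: +4 fires, +3 burnt (F count now 4)
Step 4: +3 fires, +4 burnt (F count now 3)
Step 5: +2 fires, +3 burnt (F count now 2)
Step 6: +0 fires, +2 burnt (F count now 0)
Fire out after step 6
Initially T: 16, now '.': 23
Total burnt (originally-T cells now '.'): 14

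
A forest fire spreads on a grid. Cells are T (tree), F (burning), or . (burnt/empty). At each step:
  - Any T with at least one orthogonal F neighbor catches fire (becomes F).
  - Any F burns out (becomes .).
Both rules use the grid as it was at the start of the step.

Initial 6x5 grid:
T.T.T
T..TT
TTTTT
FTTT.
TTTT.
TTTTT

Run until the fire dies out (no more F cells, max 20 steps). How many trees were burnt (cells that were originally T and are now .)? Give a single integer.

Step 1: +3 fires, +1 burnt (F count now 3)
Step 2: +5 fires, +3 burnt (F count now 5)
Step 3: +5 fires, +5 burnt (F count now 5)
Step 4: +3 fires, +5 burnt (F count now 3)
Step 5: +3 fires, +3 burnt (F count now 3)
Step 6: +2 fires, +3 burnt (F count now 2)
Step 7: +1 fires, +2 burnt (F count now 1)
Step 8: +0 fires, +1 burnt (F count now 0)
Fire out after step 8
Initially T: 23, now '.': 29
Total burnt (originally-T cells now '.'): 22

Answer: 22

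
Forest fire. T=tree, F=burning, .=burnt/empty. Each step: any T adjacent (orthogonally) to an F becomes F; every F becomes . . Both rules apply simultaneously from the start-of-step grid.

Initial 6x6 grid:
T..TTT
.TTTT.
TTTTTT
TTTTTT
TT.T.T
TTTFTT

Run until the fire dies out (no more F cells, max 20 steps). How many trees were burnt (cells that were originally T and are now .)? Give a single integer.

Answer: 28

Derivation:
Step 1: +3 fires, +1 burnt (F count now 3)
Step 2: +3 fires, +3 burnt (F count now 3)
Step 3: +6 fires, +3 burnt (F count now 6)
Step 4: +6 fires, +6 burnt (F count now 6)
Step 5: +6 fires, +6 burnt (F count now 6)
Step 6: +3 fires, +6 burnt (F count now 3)
Step 7: +1 fires, +3 burnt (F count now 1)
Step 8: +0 fires, +1 burnt (F count now 0)
Fire out after step 8
Initially T: 29, now '.': 35
Total burnt (originally-T cells now '.'): 28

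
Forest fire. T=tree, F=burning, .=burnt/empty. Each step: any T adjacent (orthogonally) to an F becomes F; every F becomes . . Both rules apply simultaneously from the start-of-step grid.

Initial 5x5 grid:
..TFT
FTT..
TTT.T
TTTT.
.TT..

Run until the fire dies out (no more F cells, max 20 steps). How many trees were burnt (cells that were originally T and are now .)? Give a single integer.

Answer: 13

Derivation:
Step 1: +4 fires, +2 burnt (F count now 4)
Step 2: +3 fires, +4 burnt (F count now 3)
Step 3: +2 fires, +3 burnt (F count now 2)
Step 4: +2 fires, +2 burnt (F count now 2)
Step 5: +2 fires, +2 burnt (F count now 2)
Step 6: +0 fires, +2 burnt (F count now 0)
Fire out after step 6
Initially T: 14, now '.': 24
Total burnt (originally-T cells now '.'): 13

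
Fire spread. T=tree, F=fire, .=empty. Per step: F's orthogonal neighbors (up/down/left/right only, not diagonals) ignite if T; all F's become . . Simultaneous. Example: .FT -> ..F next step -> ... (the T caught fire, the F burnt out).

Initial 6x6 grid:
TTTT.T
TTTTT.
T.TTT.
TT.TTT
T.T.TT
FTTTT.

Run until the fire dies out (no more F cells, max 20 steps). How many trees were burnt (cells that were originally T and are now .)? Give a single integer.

Step 1: +2 fires, +1 burnt (F count now 2)
Step 2: +2 fires, +2 burnt (F count now 2)
Step 3: +4 fires, +2 burnt (F count now 4)
Step 4: +2 fires, +4 burnt (F count now 2)
Step 5: +3 fires, +2 burnt (F count now 3)
Step 6: +4 fires, +3 burnt (F count now 4)
Step 7: +6 fires, +4 burnt (F count now 6)
Step 8: +3 fires, +6 burnt (F count now 3)
Step 9: +0 fires, +3 burnt (F count now 0)
Fire out after step 9
Initially T: 27, now '.': 35
Total burnt (originally-T cells now '.'): 26

Answer: 26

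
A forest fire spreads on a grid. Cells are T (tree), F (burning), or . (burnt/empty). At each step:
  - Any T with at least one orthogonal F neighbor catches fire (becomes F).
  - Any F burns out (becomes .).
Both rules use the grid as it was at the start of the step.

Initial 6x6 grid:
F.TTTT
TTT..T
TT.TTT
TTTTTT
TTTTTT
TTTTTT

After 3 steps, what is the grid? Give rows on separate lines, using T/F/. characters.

Step 1: 1 trees catch fire, 1 burn out
  ..TTTT
  FTT..T
  TT.TTT
  TTTTTT
  TTTTTT
  TTTTTT
Step 2: 2 trees catch fire, 1 burn out
  ..TTTT
  .FT..T
  FT.TTT
  TTTTTT
  TTTTTT
  TTTTTT
Step 3: 3 trees catch fire, 2 burn out
  ..TTTT
  ..F..T
  .F.TTT
  FTTTTT
  TTTTTT
  TTTTTT

..TTTT
..F..T
.F.TTT
FTTTTT
TTTTTT
TTTTTT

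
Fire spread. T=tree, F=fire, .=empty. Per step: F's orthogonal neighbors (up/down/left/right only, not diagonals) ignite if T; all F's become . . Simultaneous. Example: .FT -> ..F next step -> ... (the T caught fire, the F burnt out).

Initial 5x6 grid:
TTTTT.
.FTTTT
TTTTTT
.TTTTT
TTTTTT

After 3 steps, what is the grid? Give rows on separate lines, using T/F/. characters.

Step 1: 3 trees catch fire, 1 burn out
  TFTTT.
  ..FTTT
  TFTTTT
  .TTTTT
  TTTTTT
Step 2: 6 trees catch fire, 3 burn out
  F.FTT.
  ...FTT
  F.FTTT
  .FTTTT
  TTTTTT
Step 3: 5 trees catch fire, 6 burn out
  ...FT.
  ....FT
  ...FTT
  ..FTTT
  TFTTTT

...FT.
....FT
...FTT
..FTTT
TFTTTT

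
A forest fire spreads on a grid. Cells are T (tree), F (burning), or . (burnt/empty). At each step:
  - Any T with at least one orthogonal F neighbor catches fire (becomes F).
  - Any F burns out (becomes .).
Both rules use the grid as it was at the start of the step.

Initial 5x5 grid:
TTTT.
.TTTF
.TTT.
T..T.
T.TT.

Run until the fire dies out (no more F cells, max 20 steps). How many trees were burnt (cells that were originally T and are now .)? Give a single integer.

Answer: 13

Derivation:
Step 1: +1 fires, +1 burnt (F count now 1)
Step 2: +3 fires, +1 burnt (F count now 3)
Step 3: +4 fires, +3 burnt (F count now 4)
Step 4: +3 fires, +4 burnt (F count now 3)
Step 5: +2 fires, +3 burnt (F count now 2)
Step 6: +0 fires, +2 burnt (F count now 0)
Fire out after step 6
Initially T: 15, now '.': 23
Total burnt (originally-T cells now '.'): 13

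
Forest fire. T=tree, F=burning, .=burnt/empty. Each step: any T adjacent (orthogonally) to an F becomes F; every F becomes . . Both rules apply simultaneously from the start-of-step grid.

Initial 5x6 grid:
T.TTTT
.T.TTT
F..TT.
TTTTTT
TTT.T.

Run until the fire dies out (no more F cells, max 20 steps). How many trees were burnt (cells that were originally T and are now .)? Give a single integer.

Step 1: +1 fires, +1 burnt (F count now 1)
Step 2: +2 fires, +1 burnt (F count now 2)
Step 3: +2 fires, +2 burnt (F count now 2)
Step 4: +2 fires, +2 burnt (F count now 2)
Step 5: +2 fires, +2 burnt (F count now 2)
Step 6: +4 fires, +2 burnt (F count now 4)
Step 7: +2 fires, +4 burnt (F count now 2)
Step 8: +3 fires, +2 burnt (F count now 3)
Step 9: +1 fires, +3 burnt (F count now 1)
Step 10: +0 fires, +1 burnt (F count now 0)
Fire out after step 10
Initially T: 21, now '.': 28
Total burnt (originally-T cells now '.'): 19

Answer: 19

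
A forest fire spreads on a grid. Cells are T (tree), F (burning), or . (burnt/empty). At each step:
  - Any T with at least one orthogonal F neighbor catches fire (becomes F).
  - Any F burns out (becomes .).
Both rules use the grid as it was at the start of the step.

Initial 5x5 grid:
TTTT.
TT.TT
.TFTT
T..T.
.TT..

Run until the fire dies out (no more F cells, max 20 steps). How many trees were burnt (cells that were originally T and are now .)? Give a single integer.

Answer: 12

Derivation:
Step 1: +2 fires, +1 burnt (F count now 2)
Step 2: +4 fires, +2 burnt (F count now 4)
Step 3: +4 fires, +4 burnt (F count now 4)
Step 4: +2 fires, +4 burnt (F count now 2)
Step 5: +0 fires, +2 burnt (F count now 0)
Fire out after step 5
Initially T: 15, now '.': 22
Total burnt (originally-T cells now '.'): 12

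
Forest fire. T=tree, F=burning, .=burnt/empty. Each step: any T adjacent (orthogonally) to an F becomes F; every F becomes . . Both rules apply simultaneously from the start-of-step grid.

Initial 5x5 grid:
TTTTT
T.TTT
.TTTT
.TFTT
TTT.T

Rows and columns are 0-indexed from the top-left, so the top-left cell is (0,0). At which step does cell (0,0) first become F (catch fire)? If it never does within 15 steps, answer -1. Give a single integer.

Step 1: cell (0,0)='T' (+4 fires, +1 burnt)
Step 2: cell (0,0)='T' (+5 fires, +4 burnt)
Step 3: cell (0,0)='T' (+5 fires, +5 burnt)
Step 4: cell (0,0)='T' (+3 fires, +5 burnt)
Step 5: cell (0,0)='F' (+2 fires, +3 burnt)
  -> target ignites at step 5
Step 6: cell (0,0)='.' (+1 fires, +2 burnt)
Step 7: cell (0,0)='.' (+0 fires, +1 burnt)
  fire out at step 7

5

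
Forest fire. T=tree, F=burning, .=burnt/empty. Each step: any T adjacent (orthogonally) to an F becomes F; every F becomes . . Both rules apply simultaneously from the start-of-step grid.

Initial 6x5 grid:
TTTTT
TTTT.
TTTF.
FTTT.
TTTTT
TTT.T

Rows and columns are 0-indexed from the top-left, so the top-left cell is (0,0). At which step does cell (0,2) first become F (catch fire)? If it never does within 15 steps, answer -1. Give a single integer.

Step 1: cell (0,2)='T' (+6 fires, +2 burnt)
Step 2: cell (0,2)='T' (+8 fires, +6 burnt)
Step 3: cell (0,2)='F' (+7 fires, +8 burnt)
  -> target ignites at step 3
Step 4: cell (0,2)='.' (+3 fires, +7 burnt)
Step 5: cell (0,2)='.' (+0 fires, +3 burnt)
  fire out at step 5

3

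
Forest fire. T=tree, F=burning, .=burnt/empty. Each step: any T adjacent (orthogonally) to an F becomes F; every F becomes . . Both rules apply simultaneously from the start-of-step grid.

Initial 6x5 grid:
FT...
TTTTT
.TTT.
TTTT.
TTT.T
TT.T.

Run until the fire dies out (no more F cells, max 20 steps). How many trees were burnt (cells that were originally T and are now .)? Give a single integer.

Step 1: +2 fires, +1 burnt (F count now 2)
Step 2: +1 fires, +2 burnt (F count now 1)
Step 3: +2 fires, +1 burnt (F count now 2)
Step 4: +3 fires, +2 burnt (F count now 3)
Step 5: +5 fires, +3 burnt (F count now 5)
Step 6: +4 fires, +5 burnt (F count now 4)
Step 7: +1 fires, +4 burnt (F count now 1)
Step 8: +0 fires, +1 burnt (F count now 0)
Fire out after step 8
Initially T: 20, now '.': 28
Total burnt (originally-T cells now '.'): 18

Answer: 18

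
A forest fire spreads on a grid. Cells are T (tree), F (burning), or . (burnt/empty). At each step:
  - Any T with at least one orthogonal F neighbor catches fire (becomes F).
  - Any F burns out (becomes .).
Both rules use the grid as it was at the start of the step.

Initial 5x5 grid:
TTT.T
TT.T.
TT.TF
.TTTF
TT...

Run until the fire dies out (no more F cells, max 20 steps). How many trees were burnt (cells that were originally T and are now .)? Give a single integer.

Answer: 14

Derivation:
Step 1: +2 fires, +2 burnt (F count now 2)
Step 2: +2 fires, +2 burnt (F count now 2)
Step 3: +1 fires, +2 burnt (F count now 1)
Step 4: +2 fires, +1 burnt (F count now 2)
Step 5: +3 fires, +2 burnt (F count now 3)
Step 6: +2 fires, +3 burnt (F count now 2)
Step 7: +2 fires, +2 burnt (F count now 2)
Step 8: +0 fires, +2 burnt (F count now 0)
Fire out after step 8
Initially T: 15, now '.': 24
Total burnt (originally-T cells now '.'): 14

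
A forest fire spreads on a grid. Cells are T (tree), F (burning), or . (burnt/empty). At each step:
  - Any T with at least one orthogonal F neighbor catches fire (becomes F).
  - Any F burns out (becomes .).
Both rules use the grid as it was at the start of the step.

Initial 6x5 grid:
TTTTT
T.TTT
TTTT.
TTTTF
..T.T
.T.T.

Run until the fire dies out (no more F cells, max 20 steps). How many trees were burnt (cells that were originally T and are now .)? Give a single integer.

Step 1: +2 fires, +1 burnt (F count now 2)
Step 2: +2 fires, +2 burnt (F count now 2)
Step 3: +4 fires, +2 burnt (F count now 4)
Step 4: +5 fires, +4 burnt (F count now 5)
Step 5: +3 fires, +5 burnt (F count now 3)
Step 6: +2 fires, +3 burnt (F count now 2)
Step 7: +1 fires, +2 burnt (F count now 1)
Step 8: +0 fires, +1 burnt (F count now 0)
Fire out after step 8
Initially T: 21, now '.': 28
Total burnt (originally-T cells now '.'): 19

Answer: 19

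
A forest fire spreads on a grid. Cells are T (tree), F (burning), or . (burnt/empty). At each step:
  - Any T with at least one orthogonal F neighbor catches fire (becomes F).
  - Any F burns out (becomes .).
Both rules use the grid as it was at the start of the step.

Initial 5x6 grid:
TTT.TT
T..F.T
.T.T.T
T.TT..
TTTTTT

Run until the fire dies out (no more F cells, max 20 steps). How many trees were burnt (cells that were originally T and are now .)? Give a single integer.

Step 1: +1 fires, +1 burnt (F count now 1)
Step 2: +1 fires, +1 burnt (F count now 1)
Step 3: +2 fires, +1 burnt (F count now 2)
Step 4: +2 fires, +2 burnt (F count now 2)
Step 5: +2 fires, +2 burnt (F count now 2)
Step 6: +1 fires, +2 burnt (F count now 1)
Step 7: +1 fires, +1 burnt (F count now 1)
Step 8: +0 fires, +1 burnt (F count now 0)
Fire out after step 8
Initially T: 19, now '.': 21
Total burnt (originally-T cells now '.'): 10

Answer: 10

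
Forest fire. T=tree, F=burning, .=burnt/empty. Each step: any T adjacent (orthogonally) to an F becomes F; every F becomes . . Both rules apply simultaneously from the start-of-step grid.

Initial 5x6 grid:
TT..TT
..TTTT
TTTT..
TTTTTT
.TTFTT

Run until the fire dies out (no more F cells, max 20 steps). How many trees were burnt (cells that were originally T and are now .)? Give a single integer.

Step 1: +3 fires, +1 burnt (F count now 3)
Step 2: +5 fires, +3 burnt (F count now 5)
Step 3: +4 fires, +5 burnt (F count now 4)
Step 4: +4 fires, +4 burnt (F count now 4)
Step 5: +3 fires, +4 burnt (F count now 3)
Step 6: +1 fires, +3 burnt (F count now 1)
Step 7: +0 fires, +1 burnt (F count now 0)
Fire out after step 7
Initially T: 22, now '.': 28
Total burnt (originally-T cells now '.'): 20

Answer: 20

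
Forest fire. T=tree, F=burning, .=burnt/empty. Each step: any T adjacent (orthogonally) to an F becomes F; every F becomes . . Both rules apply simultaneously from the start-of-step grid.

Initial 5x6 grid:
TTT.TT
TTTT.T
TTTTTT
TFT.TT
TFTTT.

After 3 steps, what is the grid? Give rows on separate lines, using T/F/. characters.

Step 1: 5 trees catch fire, 2 burn out
  TTT.TT
  TTTT.T
  TFTTTT
  F.F.TT
  F.FTT.
Step 2: 4 trees catch fire, 5 burn out
  TTT.TT
  TFTT.T
  F.FTTT
  ....TT
  ...FT.
Step 3: 5 trees catch fire, 4 burn out
  TFT.TT
  F.FT.T
  ...FTT
  ....TT
  ....F.

TFT.TT
F.FT.T
...FTT
....TT
....F.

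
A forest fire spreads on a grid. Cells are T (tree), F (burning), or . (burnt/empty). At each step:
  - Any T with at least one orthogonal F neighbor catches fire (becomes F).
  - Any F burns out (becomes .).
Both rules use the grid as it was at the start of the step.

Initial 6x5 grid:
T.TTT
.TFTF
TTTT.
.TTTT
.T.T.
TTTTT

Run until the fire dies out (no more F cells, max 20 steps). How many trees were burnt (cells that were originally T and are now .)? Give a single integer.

Step 1: +5 fires, +2 burnt (F count now 5)
Step 2: +4 fires, +5 burnt (F count now 4)
Step 3: +3 fires, +4 burnt (F count now 3)
Step 4: +3 fires, +3 burnt (F count now 3)
Step 5: +2 fires, +3 burnt (F count now 2)
Step 6: +3 fires, +2 burnt (F count now 3)
Step 7: +0 fires, +3 burnt (F count now 0)
Fire out after step 7
Initially T: 21, now '.': 29
Total burnt (originally-T cells now '.'): 20

Answer: 20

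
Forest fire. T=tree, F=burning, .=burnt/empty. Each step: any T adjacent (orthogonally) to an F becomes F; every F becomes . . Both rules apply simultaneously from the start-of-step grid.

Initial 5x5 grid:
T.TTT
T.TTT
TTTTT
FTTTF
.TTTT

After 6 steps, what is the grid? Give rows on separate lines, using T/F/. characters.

Step 1: 5 trees catch fire, 2 burn out
  T.TTT
  T.TTT
  FTTTF
  .FTF.
  .TTTF
Step 2: 7 trees catch fire, 5 burn out
  T.TTT
  F.TTF
  .FTF.
  ..F..
  .FTF.
Step 3: 5 trees catch fire, 7 burn out
  F.TTF
  ..TF.
  ..F..
  .....
  ..F..
Step 4: 2 trees catch fire, 5 burn out
  ..TF.
  ..F..
  .....
  .....
  .....
Step 5: 1 trees catch fire, 2 burn out
  ..F..
  .....
  .....
  .....
  .....
Step 6: 0 trees catch fire, 1 burn out
  .....
  .....
  .....
  .....
  .....

.....
.....
.....
.....
.....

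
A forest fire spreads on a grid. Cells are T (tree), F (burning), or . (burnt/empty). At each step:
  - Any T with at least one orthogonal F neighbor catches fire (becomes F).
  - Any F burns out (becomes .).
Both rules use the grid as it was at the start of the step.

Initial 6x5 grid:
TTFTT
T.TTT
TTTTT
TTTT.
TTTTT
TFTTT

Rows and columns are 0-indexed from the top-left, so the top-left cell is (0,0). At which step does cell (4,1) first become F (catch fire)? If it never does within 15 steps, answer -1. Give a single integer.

Step 1: cell (4,1)='F' (+6 fires, +2 burnt)
  -> target ignites at step 1
Step 2: cell (4,1)='.' (+8 fires, +6 burnt)
Step 3: cell (4,1)='.' (+8 fires, +8 burnt)
Step 4: cell (4,1)='.' (+4 fires, +8 burnt)
Step 5: cell (4,1)='.' (+0 fires, +4 burnt)
  fire out at step 5

1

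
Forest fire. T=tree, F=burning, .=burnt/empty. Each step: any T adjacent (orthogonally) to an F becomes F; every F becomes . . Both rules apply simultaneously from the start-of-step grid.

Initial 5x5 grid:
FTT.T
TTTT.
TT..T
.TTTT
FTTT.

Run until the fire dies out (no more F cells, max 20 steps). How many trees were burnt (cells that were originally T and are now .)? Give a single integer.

Step 1: +3 fires, +2 burnt (F count now 3)
Step 2: +5 fires, +3 burnt (F count now 5)
Step 3: +4 fires, +5 burnt (F count now 4)
Step 4: +2 fires, +4 burnt (F count now 2)
Step 5: +1 fires, +2 burnt (F count now 1)
Step 6: +1 fires, +1 burnt (F count now 1)
Step 7: +0 fires, +1 burnt (F count now 0)
Fire out after step 7
Initially T: 17, now '.': 24
Total burnt (originally-T cells now '.'): 16

Answer: 16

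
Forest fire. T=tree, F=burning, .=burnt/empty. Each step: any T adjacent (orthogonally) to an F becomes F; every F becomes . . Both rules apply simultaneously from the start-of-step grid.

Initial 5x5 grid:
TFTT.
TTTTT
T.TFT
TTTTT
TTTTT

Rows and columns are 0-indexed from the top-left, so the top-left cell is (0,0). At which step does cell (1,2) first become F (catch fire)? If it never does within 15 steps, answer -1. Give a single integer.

Step 1: cell (1,2)='T' (+7 fires, +2 burnt)
Step 2: cell (1,2)='F' (+7 fires, +7 burnt)
  -> target ignites at step 2
Step 3: cell (1,2)='.' (+4 fires, +7 burnt)
Step 4: cell (1,2)='.' (+2 fires, +4 burnt)
Step 5: cell (1,2)='.' (+1 fires, +2 burnt)
Step 6: cell (1,2)='.' (+0 fires, +1 burnt)
  fire out at step 6

2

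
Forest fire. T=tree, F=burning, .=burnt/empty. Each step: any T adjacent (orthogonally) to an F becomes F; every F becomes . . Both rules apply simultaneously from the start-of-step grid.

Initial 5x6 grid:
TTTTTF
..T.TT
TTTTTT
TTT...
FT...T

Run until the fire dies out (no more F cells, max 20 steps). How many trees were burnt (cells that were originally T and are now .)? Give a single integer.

Answer: 18

Derivation:
Step 1: +4 fires, +2 burnt (F count now 4)
Step 2: +5 fires, +4 burnt (F count now 5)
Step 3: +4 fires, +5 burnt (F count now 4)
Step 4: +4 fires, +4 burnt (F count now 4)
Step 5: +1 fires, +4 burnt (F count now 1)
Step 6: +0 fires, +1 burnt (F count now 0)
Fire out after step 6
Initially T: 19, now '.': 29
Total burnt (originally-T cells now '.'): 18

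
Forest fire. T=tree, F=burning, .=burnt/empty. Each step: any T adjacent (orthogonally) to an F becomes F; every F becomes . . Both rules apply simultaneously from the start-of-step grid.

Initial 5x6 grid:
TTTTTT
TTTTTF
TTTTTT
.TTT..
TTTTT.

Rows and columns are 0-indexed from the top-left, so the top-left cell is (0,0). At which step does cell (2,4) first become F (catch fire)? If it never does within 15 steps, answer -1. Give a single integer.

Step 1: cell (2,4)='T' (+3 fires, +1 burnt)
Step 2: cell (2,4)='F' (+3 fires, +3 burnt)
  -> target ignites at step 2
Step 3: cell (2,4)='.' (+3 fires, +3 burnt)
Step 4: cell (2,4)='.' (+4 fires, +3 burnt)
Step 5: cell (2,4)='.' (+5 fires, +4 burnt)
Step 6: cell (2,4)='.' (+5 fires, +5 burnt)
Step 7: cell (2,4)='.' (+1 fires, +5 burnt)
Step 8: cell (2,4)='.' (+1 fires, +1 burnt)
Step 9: cell (2,4)='.' (+0 fires, +1 burnt)
  fire out at step 9

2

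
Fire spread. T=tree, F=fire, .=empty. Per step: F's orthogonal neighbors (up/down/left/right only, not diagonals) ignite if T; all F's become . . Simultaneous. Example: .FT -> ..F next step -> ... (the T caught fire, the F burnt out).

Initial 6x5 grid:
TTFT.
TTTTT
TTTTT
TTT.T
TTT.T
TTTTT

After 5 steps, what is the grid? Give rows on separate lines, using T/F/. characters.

Step 1: 3 trees catch fire, 1 burn out
  TF.F.
  TTFTT
  TTTTT
  TTT.T
  TTT.T
  TTTTT
Step 2: 4 trees catch fire, 3 burn out
  F....
  TF.FT
  TTFTT
  TTT.T
  TTT.T
  TTTTT
Step 3: 5 trees catch fire, 4 burn out
  .....
  F...F
  TF.FT
  TTF.T
  TTT.T
  TTTTT
Step 4: 4 trees catch fire, 5 burn out
  .....
  .....
  F...F
  TF..T
  TTF.T
  TTTTT
Step 5: 4 trees catch fire, 4 burn out
  .....
  .....
  .....
  F...F
  TF..T
  TTFTT

.....
.....
.....
F...F
TF..T
TTFTT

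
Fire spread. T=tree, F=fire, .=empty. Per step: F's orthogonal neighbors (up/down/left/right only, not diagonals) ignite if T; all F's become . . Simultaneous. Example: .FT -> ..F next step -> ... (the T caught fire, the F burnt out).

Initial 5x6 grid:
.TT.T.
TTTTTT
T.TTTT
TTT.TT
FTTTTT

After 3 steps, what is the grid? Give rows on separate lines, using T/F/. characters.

Step 1: 2 trees catch fire, 1 burn out
  .TT.T.
  TTTTTT
  T.TTTT
  FTT.TT
  .FTTTT
Step 2: 3 trees catch fire, 2 burn out
  .TT.T.
  TTTTTT
  F.TTTT
  .FT.TT
  ..FTTT
Step 3: 3 trees catch fire, 3 burn out
  .TT.T.
  FTTTTT
  ..TTTT
  ..F.TT
  ...FTT

.TT.T.
FTTTTT
..TTTT
..F.TT
...FTT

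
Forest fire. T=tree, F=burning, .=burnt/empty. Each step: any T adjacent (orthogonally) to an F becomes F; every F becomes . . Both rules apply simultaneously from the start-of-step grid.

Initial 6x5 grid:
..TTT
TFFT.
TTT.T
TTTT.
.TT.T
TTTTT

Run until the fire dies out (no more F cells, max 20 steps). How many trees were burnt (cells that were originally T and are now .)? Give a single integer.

Step 1: +5 fires, +2 burnt (F count now 5)
Step 2: +4 fires, +5 burnt (F count now 4)
Step 3: +5 fires, +4 burnt (F count now 5)
Step 4: +2 fires, +5 burnt (F count now 2)
Step 5: +2 fires, +2 burnt (F count now 2)
Step 6: +1 fires, +2 burnt (F count now 1)
Step 7: +1 fires, +1 burnt (F count now 1)
Step 8: +0 fires, +1 burnt (F count now 0)
Fire out after step 8
Initially T: 21, now '.': 29
Total burnt (originally-T cells now '.'): 20

Answer: 20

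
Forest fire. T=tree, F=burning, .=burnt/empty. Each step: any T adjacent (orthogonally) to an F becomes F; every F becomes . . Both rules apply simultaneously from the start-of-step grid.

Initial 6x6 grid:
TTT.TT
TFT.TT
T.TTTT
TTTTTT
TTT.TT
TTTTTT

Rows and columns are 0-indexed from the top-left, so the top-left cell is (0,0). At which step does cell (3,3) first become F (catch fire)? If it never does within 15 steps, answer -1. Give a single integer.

Step 1: cell (3,3)='T' (+3 fires, +1 burnt)
Step 2: cell (3,3)='T' (+4 fires, +3 burnt)
Step 3: cell (3,3)='T' (+3 fires, +4 burnt)
Step 4: cell (3,3)='F' (+5 fires, +3 burnt)
  -> target ignites at step 4
Step 5: cell (3,3)='.' (+6 fires, +5 burnt)
Step 6: cell (3,3)='.' (+6 fires, +6 burnt)
Step 7: cell (3,3)='.' (+3 fires, +6 burnt)
Step 8: cell (3,3)='.' (+1 fires, +3 burnt)
Step 9: cell (3,3)='.' (+0 fires, +1 burnt)
  fire out at step 9

4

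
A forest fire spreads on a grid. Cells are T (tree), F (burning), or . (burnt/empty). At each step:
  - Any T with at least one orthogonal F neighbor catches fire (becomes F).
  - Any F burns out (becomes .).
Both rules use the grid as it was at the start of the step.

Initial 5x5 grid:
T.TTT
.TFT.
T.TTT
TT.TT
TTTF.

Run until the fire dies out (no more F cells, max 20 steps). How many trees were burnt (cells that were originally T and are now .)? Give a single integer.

Step 1: +6 fires, +2 burnt (F count now 6)
Step 2: +4 fires, +6 burnt (F count now 4)
Step 3: +4 fires, +4 burnt (F count now 4)
Step 4: +1 fires, +4 burnt (F count now 1)
Step 5: +1 fires, +1 burnt (F count now 1)
Step 6: +0 fires, +1 burnt (F count now 0)
Fire out after step 6
Initially T: 17, now '.': 24
Total burnt (originally-T cells now '.'): 16

Answer: 16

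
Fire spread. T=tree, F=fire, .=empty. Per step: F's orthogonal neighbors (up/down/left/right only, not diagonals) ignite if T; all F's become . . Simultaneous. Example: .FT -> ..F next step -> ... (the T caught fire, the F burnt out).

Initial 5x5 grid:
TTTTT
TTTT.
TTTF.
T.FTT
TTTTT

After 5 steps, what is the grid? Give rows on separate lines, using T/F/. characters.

Step 1: 4 trees catch fire, 2 burn out
  TTTTT
  TTTF.
  TTF..
  T..FT
  TTFTT
Step 2: 6 trees catch fire, 4 burn out
  TTTFT
  TTF..
  TF...
  T...F
  TF.FT
Step 3: 6 trees catch fire, 6 burn out
  TTF.F
  TF...
  F....
  T....
  F...F
Step 4: 3 trees catch fire, 6 burn out
  TF...
  F....
  .....
  F....
  .....
Step 5: 1 trees catch fire, 3 burn out
  F....
  .....
  .....
  .....
  .....

F....
.....
.....
.....
.....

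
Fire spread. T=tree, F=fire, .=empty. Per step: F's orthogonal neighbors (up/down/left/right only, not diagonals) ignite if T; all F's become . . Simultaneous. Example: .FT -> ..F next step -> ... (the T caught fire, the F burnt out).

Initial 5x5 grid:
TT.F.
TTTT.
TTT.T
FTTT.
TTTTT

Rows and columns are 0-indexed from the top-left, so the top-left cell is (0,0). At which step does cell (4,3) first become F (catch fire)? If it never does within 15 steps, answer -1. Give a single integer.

Step 1: cell (4,3)='T' (+4 fires, +2 burnt)
Step 2: cell (4,3)='T' (+5 fires, +4 burnt)
Step 3: cell (4,3)='T' (+5 fires, +5 burnt)
Step 4: cell (4,3)='F' (+2 fires, +5 burnt)
  -> target ignites at step 4
Step 5: cell (4,3)='.' (+1 fires, +2 burnt)
Step 6: cell (4,3)='.' (+0 fires, +1 burnt)
  fire out at step 6

4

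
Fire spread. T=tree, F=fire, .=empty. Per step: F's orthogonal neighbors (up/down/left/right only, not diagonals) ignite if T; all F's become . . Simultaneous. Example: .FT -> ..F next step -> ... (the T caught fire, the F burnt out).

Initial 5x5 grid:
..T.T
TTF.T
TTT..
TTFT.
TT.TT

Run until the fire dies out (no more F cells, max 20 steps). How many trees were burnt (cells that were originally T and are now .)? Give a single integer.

Answer: 13

Derivation:
Step 1: +5 fires, +2 burnt (F count now 5)
Step 2: +5 fires, +5 burnt (F count now 5)
Step 3: +3 fires, +5 burnt (F count now 3)
Step 4: +0 fires, +3 burnt (F count now 0)
Fire out after step 4
Initially T: 15, now '.': 23
Total burnt (originally-T cells now '.'): 13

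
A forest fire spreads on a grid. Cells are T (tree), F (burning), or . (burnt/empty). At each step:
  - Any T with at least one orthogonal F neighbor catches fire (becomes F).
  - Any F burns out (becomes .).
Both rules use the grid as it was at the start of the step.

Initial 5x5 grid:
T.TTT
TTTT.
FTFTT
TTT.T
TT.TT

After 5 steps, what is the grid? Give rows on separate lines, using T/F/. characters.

Step 1: 6 trees catch fire, 2 burn out
  T.TTT
  FTFT.
  .F.FT
  FTF.T
  TT.TT
Step 2: 7 trees catch fire, 6 burn out
  F.FTT
  .F.F.
  ....F
  .F..T
  FT.TT
Step 3: 3 trees catch fire, 7 burn out
  ...FT
  .....
  .....
  ....F
  .F.TT
Step 4: 2 trees catch fire, 3 burn out
  ....F
  .....
  .....
  .....
  ...TF
Step 5: 1 trees catch fire, 2 burn out
  .....
  .....
  .....
  .....
  ...F.

.....
.....
.....
.....
...F.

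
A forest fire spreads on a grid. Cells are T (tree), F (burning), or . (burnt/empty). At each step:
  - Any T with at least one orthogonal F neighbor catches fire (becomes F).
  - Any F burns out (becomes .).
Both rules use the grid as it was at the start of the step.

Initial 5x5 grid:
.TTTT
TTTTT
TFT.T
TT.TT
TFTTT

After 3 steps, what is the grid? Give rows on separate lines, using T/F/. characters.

Step 1: 6 trees catch fire, 2 burn out
  .TTTT
  TFTTT
  F.F.T
  TF.TT
  F.FTT
Step 2: 5 trees catch fire, 6 burn out
  .FTTT
  F.FTT
  ....T
  F..TT
  ...FT
Step 3: 4 trees catch fire, 5 burn out
  ..FTT
  ...FT
  ....T
  ...FT
  ....F

..FTT
...FT
....T
...FT
....F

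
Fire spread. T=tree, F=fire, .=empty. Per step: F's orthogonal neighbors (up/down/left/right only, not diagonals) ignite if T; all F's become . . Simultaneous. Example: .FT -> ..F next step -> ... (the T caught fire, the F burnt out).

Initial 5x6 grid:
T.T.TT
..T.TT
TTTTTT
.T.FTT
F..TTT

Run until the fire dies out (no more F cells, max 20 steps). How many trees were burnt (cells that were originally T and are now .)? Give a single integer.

Answer: 18

Derivation:
Step 1: +3 fires, +2 burnt (F count now 3)
Step 2: +4 fires, +3 burnt (F count now 4)
Step 3: +5 fires, +4 burnt (F count now 5)
Step 4: +5 fires, +5 burnt (F count now 5)
Step 5: +1 fires, +5 burnt (F count now 1)
Step 6: +0 fires, +1 burnt (F count now 0)
Fire out after step 6
Initially T: 19, now '.': 29
Total burnt (originally-T cells now '.'): 18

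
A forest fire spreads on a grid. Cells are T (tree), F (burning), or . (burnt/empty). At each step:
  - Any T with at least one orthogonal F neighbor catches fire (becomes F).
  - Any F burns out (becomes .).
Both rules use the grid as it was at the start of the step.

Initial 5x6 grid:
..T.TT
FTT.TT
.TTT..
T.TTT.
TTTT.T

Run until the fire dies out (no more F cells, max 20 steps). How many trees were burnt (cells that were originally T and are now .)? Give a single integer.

Step 1: +1 fires, +1 burnt (F count now 1)
Step 2: +2 fires, +1 burnt (F count now 2)
Step 3: +2 fires, +2 burnt (F count now 2)
Step 4: +2 fires, +2 burnt (F count now 2)
Step 5: +2 fires, +2 burnt (F count now 2)
Step 6: +3 fires, +2 burnt (F count now 3)
Step 7: +1 fires, +3 burnt (F count now 1)
Step 8: +1 fires, +1 burnt (F count now 1)
Step 9: +0 fires, +1 burnt (F count now 0)
Fire out after step 9
Initially T: 19, now '.': 25
Total burnt (originally-T cells now '.'): 14

Answer: 14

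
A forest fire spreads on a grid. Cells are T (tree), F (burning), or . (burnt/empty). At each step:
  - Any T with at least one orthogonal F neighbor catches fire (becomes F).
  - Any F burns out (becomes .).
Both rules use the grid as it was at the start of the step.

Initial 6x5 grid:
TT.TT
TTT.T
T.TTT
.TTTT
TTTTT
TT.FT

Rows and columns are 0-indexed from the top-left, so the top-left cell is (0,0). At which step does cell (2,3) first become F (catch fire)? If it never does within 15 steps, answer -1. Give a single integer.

Step 1: cell (2,3)='T' (+2 fires, +1 burnt)
Step 2: cell (2,3)='T' (+3 fires, +2 burnt)
Step 3: cell (2,3)='F' (+4 fires, +3 burnt)
  -> target ignites at step 3
Step 4: cell (2,3)='.' (+5 fires, +4 burnt)
Step 5: cell (2,3)='.' (+3 fires, +5 burnt)
Step 6: cell (2,3)='.' (+2 fires, +3 burnt)
Step 7: cell (2,3)='.' (+3 fires, +2 burnt)
Step 8: cell (2,3)='.' (+2 fires, +3 burnt)
Step 9: cell (2,3)='.' (+0 fires, +2 burnt)
  fire out at step 9

3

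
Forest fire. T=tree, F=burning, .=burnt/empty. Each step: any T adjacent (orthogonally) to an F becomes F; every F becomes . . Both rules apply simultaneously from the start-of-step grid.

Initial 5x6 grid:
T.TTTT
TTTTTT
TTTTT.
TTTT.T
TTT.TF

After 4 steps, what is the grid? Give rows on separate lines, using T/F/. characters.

Step 1: 2 trees catch fire, 1 burn out
  T.TTTT
  TTTTTT
  TTTTT.
  TTTT.F
  TTT.F.
Step 2: 0 trees catch fire, 2 burn out
  T.TTTT
  TTTTTT
  TTTTT.
  TTTT..
  TTT...
Step 3: 0 trees catch fire, 0 burn out
  T.TTTT
  TTTTTT
  TTTTT.
  TTTT..
  TTT...
Step 4: 0 trees catch fire, 0 burn out
  T.TTTT
  TTTTTT
  TTTTT.
  TTTT..
  TTT...

T.TTTT
TTTTTT
TTTTT.
TTTT..
TTT...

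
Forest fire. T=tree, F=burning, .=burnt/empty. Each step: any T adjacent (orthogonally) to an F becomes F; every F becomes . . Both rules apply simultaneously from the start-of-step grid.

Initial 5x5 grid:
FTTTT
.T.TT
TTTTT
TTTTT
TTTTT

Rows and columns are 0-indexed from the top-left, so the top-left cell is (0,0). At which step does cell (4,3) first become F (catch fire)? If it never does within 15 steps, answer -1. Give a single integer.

Step 1: cell (4,3)='T' (+1 fires, +1 burnt)
Step 2: cell (4,3)='T' (+2 fires, +1 burnt)
Step 3: cell (4,3)='T' (+2 fires, +2 burnt)
Step 4: cell (4,3)='T' (+5 fires, +2 burnt)
Step 5: cell (4,3)='T' (+5 fires, +5 burnt)
Step 6: cell (4,3)='T' (+4 fires, +5 burnt)
Step 7: cell (4,3)='F' (+2 fires, +4 burnt)
  -> target ignites at step 7
Step 8: cell (4,3)='.' (+1 fires, +2 burnt)
Step 9: cell (4,3)='.' (+0 fires, +1 burnt)
  fire out at step 9

7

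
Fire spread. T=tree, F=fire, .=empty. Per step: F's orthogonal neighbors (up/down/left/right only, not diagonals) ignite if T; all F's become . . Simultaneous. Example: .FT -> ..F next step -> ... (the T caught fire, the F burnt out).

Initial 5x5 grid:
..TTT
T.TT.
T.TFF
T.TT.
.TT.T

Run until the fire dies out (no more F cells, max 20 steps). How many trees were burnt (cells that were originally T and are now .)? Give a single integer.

Step 1: +3 fires, +2 burnt (F count now 3)
Step 2: +3 fires, +3 burnt (F count now 3)
Step 3: +3 fires, +3 burnt (F count now 3)
Step 4: +1 fires, +3 burnt (F count now 1)
Step 5: +0 fires, +1 burnt (F count now 0)
Fire out after step 5
Initially T: 14, now '.': 21
Total burnt (originally-T cells now '.'): 10

Answer: 10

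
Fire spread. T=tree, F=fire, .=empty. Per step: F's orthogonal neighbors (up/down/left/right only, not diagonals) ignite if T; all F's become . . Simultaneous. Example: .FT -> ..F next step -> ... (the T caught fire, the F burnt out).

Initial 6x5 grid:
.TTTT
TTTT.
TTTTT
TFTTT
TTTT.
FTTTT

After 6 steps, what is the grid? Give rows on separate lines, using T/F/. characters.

Step 1: 6 trees catch fire, 2 burn out
  .TTTT
  TTTT.
  TFTTT
  F.FTT
  FFTT.
  .FTTT
Step 2: 6 trees catch fire, 6 burn out
  .TTTT
  TFTT.
  F.FTT
  ...FT
  ..FT.
  ..FTT
Step 3: 7 trees catch fire, 6 burn out
  .FTTT
  F.FT.
  ...FT
  ....F
  ...F.
  ...FT
Step 4: 4 trees catch fire, 7 burn out
  ..FTT
  ...F.
  ....F
  .....
  .....
  ....F
Step 5: 1 trees catch fire, 4 burn out
  ...FT
  .....
  .....
  .....
  .....
  .....
Step 6: 1 trees catch fire, 1 burn out
  ....F
  .....
  .....
  .....
  .....
  .....

....F
.....
.....
.....
.....
.....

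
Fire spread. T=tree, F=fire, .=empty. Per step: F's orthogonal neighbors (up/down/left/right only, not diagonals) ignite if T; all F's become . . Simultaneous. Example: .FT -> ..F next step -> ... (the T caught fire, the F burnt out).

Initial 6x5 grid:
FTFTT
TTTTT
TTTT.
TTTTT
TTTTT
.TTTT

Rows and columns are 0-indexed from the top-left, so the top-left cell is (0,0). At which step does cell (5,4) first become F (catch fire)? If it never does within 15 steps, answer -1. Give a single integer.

Step 1: cell (5,4)='T' (+4 fires, +2 burnt)
Step 2: cell (5,4)='T' (+5 fires, +4 burnt)
Step 3: cell (5,4)='T' (+5 fires, +5 burnt)
Step 4: cell (5,4)='T' (+4 fires, +5 burnt)
Step 5: cell (5,4)='T' (+4 fires, +4 burnt)
Step 6: cell (5,4)='T' (+3 fires, +4 burnt)
Step 7: cell (5,4)='F' (+1 fires, +3 burnt)
  -> target ignites at step 7
Step 8: cell (5,4)='.' (+0 fires, +1 burnt)
  fire out at step 8

7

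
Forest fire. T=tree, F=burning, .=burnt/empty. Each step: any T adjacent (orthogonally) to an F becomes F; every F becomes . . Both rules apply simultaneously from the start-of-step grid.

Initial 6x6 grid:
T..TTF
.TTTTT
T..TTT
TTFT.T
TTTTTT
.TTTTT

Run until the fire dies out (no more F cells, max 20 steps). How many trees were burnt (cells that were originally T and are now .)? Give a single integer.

Answer: 26

Derivation:
Step 1: +5 fires, +2 burnt (F count now 5)
Step 2: +8 fires, +5 burnt (F count now 8)
Step 3: +8 fires, +8 burnt (F count now 8)
Step 4: +3 fires, +8 burnt (F count now 3)
Step 5: +2 fires, +3 burnt (F count now 2)
Step 6: +0 fires, +2 burnt (F count now 0)
Fire out after step 6
Initially T: 27, now '.': 35
Total burnt (originally-T cells now '.'): 26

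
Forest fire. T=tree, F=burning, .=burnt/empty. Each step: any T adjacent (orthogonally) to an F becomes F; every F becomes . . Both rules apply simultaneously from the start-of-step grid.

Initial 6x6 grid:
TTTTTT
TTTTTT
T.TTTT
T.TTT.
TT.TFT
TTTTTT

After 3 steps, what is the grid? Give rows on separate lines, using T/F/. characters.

Step 1: 4 trees catch fire, 1 burn out
  TTTTTT
  TTTTTT
  T.TTTT
  T.TTF.
  TT.F.F
  TTTTFT
Step 2: 4 trees catch fire, 4 burn out
  TTTTTT
  TTTTTT
  T.TTFT
  T.TF..
  TT....
  TTTF.F
Step 3: 5 trees catch fire, 4 burn out
  TTTTTT
  TTTTFT
  T.TF.F
  T.F...
  TT....
  TTF...

TTTTTT
TTTTFT
T.TF.F
T.F...
TT....
TTF...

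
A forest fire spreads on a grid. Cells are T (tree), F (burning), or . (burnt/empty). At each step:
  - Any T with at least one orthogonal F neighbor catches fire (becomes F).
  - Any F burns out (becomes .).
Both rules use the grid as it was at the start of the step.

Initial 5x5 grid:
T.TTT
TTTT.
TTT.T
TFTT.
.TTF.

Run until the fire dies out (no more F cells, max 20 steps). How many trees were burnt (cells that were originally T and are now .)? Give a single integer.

Step 1: +6 fires, +2 burnt (F count now 6)
Step 2: +3 fires, +6 burnt (F count now 3)
Step 3: +2 fires, +3 burnt (F count now 2)
Step 4: +3 fires, +2 burnt (F count now 3)
Step 5: +1 fires, +3 burnt (F count now 1)
Step 6: +1 fires, +1 burnt (F count now 1)
Step 7: +0 fires, +1 burnt (F count now 0)
Fire out after step 7
Initially T: 17, now '.': 24
Total burnt (originally-T cells now '.'): 16

Answer: 16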